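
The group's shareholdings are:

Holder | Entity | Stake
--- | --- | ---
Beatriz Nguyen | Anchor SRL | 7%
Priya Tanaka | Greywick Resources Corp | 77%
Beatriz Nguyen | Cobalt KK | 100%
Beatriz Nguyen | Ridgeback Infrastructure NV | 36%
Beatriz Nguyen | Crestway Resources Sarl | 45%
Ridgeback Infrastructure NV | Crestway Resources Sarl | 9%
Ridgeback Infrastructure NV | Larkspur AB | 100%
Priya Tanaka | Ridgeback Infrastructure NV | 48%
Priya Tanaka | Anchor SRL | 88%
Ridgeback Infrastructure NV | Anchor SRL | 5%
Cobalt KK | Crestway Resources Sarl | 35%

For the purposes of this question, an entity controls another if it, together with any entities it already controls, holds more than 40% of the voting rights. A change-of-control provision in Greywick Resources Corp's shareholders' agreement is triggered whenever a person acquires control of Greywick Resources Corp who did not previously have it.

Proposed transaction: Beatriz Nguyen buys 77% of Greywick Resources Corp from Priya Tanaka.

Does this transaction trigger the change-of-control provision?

Yes

The purchase adds only to Beatriz's holdings (Priya's stake shrinks), so Beatriz is the only person who could newly come to control Greywick.
Beatriz holds 100% of Cobalt, so Beatriz controls Cobalt.
Cobalt and Beatriz together hold 35% + 45% = 80% of Crestway, so Beatriz controls Crestway.
Neither Beatriz nor any entity Beatriz controls holds any voting interest in Greywick.
So before the transaction, Beatriz does not control Greywick.
After the purchase, Beatriz holds 77% of Greywick directly, and Priya's stake falls to 0%.
Beatriz holds 77% of Greywick, so Beatriz controls Greywick.
Beatriz did not control Greywick before and does after, so the clause is triggered.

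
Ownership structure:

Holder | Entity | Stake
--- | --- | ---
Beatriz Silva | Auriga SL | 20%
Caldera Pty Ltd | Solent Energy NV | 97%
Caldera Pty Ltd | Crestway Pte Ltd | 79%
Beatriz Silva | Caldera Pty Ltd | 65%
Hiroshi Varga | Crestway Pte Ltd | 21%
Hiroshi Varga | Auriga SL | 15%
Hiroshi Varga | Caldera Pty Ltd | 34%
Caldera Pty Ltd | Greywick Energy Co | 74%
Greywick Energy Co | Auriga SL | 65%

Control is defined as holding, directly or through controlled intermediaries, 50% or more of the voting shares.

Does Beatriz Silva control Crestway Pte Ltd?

Yes

Beatriz holds 65% of Caldera, so Beatriz controls Caldera.
Caldera holds 79% of Crestway, so Beatriz controls Crestway.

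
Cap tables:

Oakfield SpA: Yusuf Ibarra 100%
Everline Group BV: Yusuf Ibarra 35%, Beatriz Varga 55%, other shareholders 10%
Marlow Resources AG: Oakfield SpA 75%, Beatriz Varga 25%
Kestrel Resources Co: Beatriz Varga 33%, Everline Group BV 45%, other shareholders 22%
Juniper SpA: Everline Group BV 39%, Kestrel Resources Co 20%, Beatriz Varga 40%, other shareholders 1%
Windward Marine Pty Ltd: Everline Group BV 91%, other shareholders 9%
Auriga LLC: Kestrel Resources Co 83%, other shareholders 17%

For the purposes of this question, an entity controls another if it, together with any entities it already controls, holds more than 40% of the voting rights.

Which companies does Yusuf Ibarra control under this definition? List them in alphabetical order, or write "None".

Yusuf holds 100% of Oakfield, so Yusuf controls Oakfield.
Oakfield holds 75% of Marlow, so Yusuf controls Marlow.
No other company's threshold is met.

Marlow Resources AG, Oakfield SpA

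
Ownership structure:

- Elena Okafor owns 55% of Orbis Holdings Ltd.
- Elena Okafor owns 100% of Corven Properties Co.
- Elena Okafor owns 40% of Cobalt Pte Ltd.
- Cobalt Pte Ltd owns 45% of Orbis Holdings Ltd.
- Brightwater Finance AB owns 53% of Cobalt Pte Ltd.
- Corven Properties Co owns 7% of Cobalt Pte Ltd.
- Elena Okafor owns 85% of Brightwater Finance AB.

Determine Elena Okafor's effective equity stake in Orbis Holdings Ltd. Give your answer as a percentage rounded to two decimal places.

96.42%

Elena reaches Orbis along 4 paths.
Direct stake: 55% = 55%.
Via Cobalt: 40% × 45% = 18%.
Via Corven → Cobalt: 100% × 7% × 45% = 3.15%.
Via Brightwater → Cobalt: 85% × 53% × 45% = 20.2725%.
Total: 55% + 18% + 3.15% + 20.2725% = 96.4225%.
Rounded: 96.42%.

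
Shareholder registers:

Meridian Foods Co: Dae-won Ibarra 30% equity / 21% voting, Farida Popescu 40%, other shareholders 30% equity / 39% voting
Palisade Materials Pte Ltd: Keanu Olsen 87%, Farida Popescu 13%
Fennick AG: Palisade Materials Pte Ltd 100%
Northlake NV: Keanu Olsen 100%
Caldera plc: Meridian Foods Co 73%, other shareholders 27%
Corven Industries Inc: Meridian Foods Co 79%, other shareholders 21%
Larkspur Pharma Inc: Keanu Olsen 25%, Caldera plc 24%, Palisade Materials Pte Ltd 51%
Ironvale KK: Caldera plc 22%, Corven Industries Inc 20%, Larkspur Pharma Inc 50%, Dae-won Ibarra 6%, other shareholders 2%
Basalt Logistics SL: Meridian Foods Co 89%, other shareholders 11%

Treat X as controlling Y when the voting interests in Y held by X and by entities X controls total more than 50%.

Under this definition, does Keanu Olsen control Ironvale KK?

Keanu holds 87% of Palisade, so Keanu controls Palisade.
Palisade holds 100% of Fennick, so Keanu controls Fennick.
Keanu holds 100% of Northlake, so Keanu controls Northlake.
Keanu and Palisade together hold 25% + 51% = 76% of Larkspur, so Keanu controls Larkspur.
In Ironvale, Keanu's side holds only 50%, not > 50%.
So Keanu does not control Ironvale.

No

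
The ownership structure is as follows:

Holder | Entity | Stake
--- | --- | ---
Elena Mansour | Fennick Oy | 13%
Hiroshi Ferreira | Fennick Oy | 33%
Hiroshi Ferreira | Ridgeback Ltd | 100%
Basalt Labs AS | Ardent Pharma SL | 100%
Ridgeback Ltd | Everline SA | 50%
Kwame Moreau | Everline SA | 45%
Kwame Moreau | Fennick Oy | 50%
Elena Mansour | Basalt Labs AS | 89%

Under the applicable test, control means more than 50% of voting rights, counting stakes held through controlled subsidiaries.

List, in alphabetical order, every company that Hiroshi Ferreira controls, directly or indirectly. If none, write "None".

Ridgeback Ltd

Hiroshi holds 100% of Ridgeback, so Hiroshi controls Ridgeback.
No other company's threshold is met.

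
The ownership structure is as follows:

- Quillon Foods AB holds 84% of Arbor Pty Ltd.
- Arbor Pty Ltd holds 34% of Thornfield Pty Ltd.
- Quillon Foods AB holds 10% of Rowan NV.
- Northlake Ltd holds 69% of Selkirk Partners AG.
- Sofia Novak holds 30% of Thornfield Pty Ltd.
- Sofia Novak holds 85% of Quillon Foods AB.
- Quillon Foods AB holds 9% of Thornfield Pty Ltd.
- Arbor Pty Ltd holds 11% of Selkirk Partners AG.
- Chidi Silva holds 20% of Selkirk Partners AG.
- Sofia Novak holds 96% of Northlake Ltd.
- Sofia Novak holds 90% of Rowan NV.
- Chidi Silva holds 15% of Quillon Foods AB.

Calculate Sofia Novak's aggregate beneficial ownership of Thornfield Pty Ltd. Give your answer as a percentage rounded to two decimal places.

61.93%

Sofia reaches Thornfield along 3 paths.
Via Quillon → Arbor: 85% × 84% × 34% = 24.276%.
Via Quillon: 85% × 9% = 7.65%.
Direct stake: 30% = 30%.
Total: 24.276% + 7.65% + 30% = 61.926%.
Rounded: 61.93%.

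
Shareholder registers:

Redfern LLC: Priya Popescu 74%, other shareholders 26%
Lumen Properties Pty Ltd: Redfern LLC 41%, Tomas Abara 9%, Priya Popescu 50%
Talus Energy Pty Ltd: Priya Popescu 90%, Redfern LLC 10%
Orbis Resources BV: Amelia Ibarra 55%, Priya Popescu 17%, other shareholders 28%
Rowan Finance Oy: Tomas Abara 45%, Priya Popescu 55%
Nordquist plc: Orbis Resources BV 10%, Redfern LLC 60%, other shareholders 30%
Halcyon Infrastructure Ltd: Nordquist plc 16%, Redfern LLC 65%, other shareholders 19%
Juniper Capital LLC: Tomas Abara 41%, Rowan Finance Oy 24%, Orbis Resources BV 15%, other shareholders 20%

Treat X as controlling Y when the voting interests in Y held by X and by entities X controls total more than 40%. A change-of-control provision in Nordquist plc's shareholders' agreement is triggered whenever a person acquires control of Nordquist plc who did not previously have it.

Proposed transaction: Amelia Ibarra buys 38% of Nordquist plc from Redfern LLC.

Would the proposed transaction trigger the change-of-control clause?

Yes

The purchase adds only to Amelia's holdings (Redfern's stake shrinks), so Amelia is the only person who could newly come to control Nordquist.
Amelia holds 55% of Orbis, so Amelia controls Orbis.
In Nordquist, Amelia's side holds only 10%, not > 40%.
So before the transaction, Amelia does not control Nordquist.
After the purchase, Amelia holds 38% of Nordquist directly, and Redfern's stake falls to 22%.
Orbis and Amelia together hold 10% + 38% = 48% of Nordquist, so Amelia controls Nordquist.
Amelia did not control Nordquist before and does after, so the clause is triggered.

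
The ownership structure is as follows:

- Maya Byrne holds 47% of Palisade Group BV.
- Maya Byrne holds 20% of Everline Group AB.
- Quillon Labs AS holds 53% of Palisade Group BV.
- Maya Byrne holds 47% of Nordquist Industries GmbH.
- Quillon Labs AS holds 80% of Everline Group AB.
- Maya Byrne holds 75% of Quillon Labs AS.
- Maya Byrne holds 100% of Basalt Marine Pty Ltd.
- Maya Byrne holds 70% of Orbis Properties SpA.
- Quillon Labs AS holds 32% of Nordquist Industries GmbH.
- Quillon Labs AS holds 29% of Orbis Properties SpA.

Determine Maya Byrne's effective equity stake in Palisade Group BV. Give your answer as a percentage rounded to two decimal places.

Maya reaches Palisade along 2 paths.
Via Quillon: 75% × 53% = 39.75%.
Direct stake: 47% = 47%.
Total: 39.75% + 47% = 86.75%.

86.75%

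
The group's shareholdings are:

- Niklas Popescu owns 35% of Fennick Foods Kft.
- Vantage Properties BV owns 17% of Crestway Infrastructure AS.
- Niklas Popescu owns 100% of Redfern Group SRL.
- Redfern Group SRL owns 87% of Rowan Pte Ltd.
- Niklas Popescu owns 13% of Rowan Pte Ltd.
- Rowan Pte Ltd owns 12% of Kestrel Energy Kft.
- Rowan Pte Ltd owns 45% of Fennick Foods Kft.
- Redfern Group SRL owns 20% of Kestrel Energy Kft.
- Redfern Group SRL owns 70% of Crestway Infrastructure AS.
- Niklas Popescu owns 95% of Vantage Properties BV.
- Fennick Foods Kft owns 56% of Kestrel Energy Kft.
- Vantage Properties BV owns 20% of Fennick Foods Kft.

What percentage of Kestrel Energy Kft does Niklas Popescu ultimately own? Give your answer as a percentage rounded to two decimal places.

87.44%

Niklas reaches Kestrel along 7 paths.
Via Redfern: 100% × 20% = 20%.
Via Vantage → Fennick: 95% × 20% × 56% = 10.64%.
Via Redfern → Rowan → Fennick: 100% × 87% × 45% × 56% = 21.924%.
Via Rowan → Fennick: 13% × 45% × 56% = 3.276%.
Via Fennick: 35% × 56% = 19.6%.
Via Redfern → Rowan: 100% × 87% × 12% = 10.44%.
Via Rowan: 13% × 12% = 1.56%.
Total: 20% + 10.64% + 21.924% + 3.276% + 19.6% + 10.44% + 1.56% = 87.44%.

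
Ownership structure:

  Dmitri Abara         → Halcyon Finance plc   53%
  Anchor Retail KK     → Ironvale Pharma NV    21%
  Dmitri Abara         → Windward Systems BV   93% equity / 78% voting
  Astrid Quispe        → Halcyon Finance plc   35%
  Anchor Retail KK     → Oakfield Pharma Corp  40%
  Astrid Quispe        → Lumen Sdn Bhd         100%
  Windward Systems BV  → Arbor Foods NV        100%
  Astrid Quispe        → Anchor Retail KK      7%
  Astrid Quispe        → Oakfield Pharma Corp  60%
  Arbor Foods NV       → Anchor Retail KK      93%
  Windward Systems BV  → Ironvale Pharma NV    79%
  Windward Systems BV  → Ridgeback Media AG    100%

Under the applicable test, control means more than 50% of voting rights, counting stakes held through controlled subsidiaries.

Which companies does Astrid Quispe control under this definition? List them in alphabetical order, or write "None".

Lumen Sdn Bhd, Oakfield Pharma Corp

Astrid holds 100% of Lumen, so Astrid controls Lumen.
Astrid holds 60% of Oakfield, so Astrid controls Oakfield.
No other company's threshold is met.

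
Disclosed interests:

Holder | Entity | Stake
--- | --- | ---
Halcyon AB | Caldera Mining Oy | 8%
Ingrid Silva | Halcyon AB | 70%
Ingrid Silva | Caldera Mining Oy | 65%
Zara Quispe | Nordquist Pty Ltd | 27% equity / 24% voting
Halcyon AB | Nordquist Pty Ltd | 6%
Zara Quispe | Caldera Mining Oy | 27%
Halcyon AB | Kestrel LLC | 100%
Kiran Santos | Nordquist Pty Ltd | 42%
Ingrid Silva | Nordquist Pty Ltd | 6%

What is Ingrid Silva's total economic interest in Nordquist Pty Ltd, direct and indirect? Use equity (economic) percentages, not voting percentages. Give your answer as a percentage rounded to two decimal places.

10.20%

Ingrid reaches Nordquist along 2 paths.
Direct stake: 6% = 6%.
Via Halcyon: 70% × 6% = 4.2%.
Total: 6% + 4.2% = 10.2%.
Rounded: 10.20%.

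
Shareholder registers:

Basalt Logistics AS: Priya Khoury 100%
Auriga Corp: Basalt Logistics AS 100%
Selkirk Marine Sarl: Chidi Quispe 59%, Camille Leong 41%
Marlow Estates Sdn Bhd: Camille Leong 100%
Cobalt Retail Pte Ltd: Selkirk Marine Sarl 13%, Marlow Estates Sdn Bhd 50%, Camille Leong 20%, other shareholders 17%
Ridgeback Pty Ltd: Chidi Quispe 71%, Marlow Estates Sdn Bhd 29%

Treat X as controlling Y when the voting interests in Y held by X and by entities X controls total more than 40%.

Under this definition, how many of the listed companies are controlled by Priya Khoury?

2

Priya holds 100% of Basalt, so Priya controls Basalt.
Basalt holds 100% of Auriga, so Priya controls Auriga.
No other company's threshold is met.
Priya controls 2 companies.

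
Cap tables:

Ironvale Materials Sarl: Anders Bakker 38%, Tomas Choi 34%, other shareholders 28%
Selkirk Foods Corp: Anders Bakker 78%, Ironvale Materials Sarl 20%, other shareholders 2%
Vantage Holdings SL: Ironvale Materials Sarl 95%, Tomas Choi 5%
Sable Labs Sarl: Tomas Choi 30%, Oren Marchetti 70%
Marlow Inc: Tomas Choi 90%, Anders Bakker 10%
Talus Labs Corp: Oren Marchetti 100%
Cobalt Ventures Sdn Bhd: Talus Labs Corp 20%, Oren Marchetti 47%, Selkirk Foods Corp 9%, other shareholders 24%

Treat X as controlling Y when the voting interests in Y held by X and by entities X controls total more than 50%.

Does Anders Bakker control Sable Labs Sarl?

No

Anders holds 78% of Selkirk, so Anders controls Selkirk.
Neither Anders nor any entity Anders controls holds any voting interest in Sable.
So Anders does not control Sable.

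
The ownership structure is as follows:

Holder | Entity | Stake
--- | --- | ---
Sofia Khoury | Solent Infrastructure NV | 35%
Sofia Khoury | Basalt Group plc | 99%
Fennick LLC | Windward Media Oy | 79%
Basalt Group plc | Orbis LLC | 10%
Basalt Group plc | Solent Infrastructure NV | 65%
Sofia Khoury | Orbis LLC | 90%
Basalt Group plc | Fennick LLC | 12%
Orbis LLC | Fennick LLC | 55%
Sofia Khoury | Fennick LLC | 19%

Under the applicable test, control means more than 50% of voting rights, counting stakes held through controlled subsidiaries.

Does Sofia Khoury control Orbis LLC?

Sofia holds 99% of Basalt, so Sofia controls Basalt.
Sofia and Basalt together hold 90% + 10% = 100% of Orbis, so Sofia controls Orbis.

Yes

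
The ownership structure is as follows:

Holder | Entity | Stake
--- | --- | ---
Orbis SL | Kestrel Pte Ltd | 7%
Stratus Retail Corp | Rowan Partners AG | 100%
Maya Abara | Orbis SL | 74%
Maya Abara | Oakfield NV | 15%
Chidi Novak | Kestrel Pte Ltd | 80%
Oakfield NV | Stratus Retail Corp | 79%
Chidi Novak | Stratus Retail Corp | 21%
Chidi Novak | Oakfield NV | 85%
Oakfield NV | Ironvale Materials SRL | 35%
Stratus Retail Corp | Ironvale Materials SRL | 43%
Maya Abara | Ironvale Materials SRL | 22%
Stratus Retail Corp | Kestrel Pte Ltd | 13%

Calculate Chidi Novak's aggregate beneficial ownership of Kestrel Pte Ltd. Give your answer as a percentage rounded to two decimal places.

Chidi reaches Kestrel along 3 paths.
Direct stake: 80% = 80%.
Via Stratus: 21% × 13% = 2.73%.
Via Oakfield → Stratus: 85% × 79% × 13% = 8.7295%.
Total: 80% + 2.73% + 8.7295% = 91.4595%.
Rounded: 91.46%.

91.46%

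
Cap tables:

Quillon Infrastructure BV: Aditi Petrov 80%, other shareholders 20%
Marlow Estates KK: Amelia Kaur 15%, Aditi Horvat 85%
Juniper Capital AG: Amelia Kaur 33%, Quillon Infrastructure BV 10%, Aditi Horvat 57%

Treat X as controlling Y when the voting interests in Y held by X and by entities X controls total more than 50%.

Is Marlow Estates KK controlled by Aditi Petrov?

No

Aditi Petrov holds 80% of Quillon, so Aditi Petrov controls Quillon.
Neither Aditi Petrov nor any entity Aditi Petrov controls holds any voting interest in Marlow.
So Aditi Petrov does not control Marlow.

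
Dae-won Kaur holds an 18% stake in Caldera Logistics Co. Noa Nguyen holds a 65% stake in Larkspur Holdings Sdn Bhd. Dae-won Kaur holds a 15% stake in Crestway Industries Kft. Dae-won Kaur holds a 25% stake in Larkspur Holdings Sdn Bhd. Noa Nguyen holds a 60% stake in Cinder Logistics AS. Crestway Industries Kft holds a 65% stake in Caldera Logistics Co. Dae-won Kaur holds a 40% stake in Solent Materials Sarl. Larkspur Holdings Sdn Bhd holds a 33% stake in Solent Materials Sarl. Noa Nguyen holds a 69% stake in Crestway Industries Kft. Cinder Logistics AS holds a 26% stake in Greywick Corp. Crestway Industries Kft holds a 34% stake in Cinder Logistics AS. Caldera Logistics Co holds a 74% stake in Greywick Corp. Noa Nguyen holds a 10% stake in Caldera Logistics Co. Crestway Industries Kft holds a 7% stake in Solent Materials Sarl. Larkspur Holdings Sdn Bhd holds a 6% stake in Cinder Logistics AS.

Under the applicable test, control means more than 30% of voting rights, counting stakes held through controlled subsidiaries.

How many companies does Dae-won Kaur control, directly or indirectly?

Dae-won holds 40% of Solent, so Dae-won controls Solent.
No other company's threshold is met.
Dae-won controls 1 company.

1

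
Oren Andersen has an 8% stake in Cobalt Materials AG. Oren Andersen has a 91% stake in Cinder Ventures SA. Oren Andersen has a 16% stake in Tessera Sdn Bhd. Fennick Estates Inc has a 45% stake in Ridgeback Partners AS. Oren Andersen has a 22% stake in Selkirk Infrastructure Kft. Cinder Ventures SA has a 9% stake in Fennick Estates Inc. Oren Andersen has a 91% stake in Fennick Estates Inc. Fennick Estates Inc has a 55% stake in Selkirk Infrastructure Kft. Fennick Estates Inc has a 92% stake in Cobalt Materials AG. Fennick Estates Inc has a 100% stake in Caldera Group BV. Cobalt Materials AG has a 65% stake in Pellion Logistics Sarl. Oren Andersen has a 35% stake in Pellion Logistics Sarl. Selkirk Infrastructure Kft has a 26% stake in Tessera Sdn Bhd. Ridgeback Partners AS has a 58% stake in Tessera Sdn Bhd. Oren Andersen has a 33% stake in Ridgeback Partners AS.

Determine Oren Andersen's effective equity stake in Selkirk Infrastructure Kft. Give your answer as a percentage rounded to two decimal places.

76.55%

Oren reaches Selkirk along 3 paths.
Via Cinder → Fennick: 91% × 9% × 55% = 4.5045%.
Via Fennick: 91% × 55% = 50.05%.
Direct stake: 22% = 22%.
Total: 4.5045% + 50.05% + 22% = 76.5545%.
Rounded: 76.55%.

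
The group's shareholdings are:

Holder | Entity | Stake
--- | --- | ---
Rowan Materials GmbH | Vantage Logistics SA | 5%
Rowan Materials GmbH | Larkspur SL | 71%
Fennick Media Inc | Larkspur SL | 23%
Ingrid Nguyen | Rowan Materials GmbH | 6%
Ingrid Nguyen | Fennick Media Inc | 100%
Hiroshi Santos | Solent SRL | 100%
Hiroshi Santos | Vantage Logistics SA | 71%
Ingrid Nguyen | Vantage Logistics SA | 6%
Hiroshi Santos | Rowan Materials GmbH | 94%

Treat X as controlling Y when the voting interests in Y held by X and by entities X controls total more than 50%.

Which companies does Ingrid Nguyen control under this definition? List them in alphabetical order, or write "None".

Fennick Media Inc

Ingrid holds 100% of Fennick, so Ingrid controls Fennick.
No other company's threshold is met.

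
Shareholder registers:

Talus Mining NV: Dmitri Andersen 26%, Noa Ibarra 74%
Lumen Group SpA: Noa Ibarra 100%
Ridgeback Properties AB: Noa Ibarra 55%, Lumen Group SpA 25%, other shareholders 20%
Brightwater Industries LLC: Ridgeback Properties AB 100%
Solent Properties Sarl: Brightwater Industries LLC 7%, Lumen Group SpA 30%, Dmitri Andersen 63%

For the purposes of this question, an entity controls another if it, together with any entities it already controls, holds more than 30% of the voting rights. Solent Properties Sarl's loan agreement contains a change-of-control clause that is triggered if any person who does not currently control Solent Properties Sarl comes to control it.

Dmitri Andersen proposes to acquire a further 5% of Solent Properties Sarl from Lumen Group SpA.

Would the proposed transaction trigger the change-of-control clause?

No

The purchase adds only to Dmitri's holdings (Lumen's stake shrinks), so Dmitri is the only person who could newly come to control Solent.
Dmitri holds 63% of Solent, so Dmitri controls Solent.
So Dmitri already controls Solent before the transaction.
After the purchase, Dmitri's direct stake in Solent rises to 63% + 5% = 68%, and Lumen's stake falls to 25%.
Dmitri controlled Solent already, so this is not a new person acquiring control; every other person's position is unchanged or reduced.
No new person acquires control, so the clause is not triggered.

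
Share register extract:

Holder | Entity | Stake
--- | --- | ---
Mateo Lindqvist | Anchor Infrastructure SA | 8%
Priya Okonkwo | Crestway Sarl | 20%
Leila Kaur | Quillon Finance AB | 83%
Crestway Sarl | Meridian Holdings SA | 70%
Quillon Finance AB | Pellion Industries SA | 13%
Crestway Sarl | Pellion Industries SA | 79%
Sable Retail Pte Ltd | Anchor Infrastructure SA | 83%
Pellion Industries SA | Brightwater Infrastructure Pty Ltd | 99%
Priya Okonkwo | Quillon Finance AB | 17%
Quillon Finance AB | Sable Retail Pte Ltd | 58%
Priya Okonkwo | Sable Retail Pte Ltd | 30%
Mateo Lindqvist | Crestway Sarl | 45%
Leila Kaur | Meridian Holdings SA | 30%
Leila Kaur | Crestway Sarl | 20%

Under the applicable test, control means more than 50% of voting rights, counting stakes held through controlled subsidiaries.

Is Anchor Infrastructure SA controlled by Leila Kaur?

Yes

Leila holds 83% of Quillon, so Leila controls Quillon.
Quillon holds 58% of Sable, so Leila controls Sable.
Sable holds 83% of Anchor, so Leila controls Anchor.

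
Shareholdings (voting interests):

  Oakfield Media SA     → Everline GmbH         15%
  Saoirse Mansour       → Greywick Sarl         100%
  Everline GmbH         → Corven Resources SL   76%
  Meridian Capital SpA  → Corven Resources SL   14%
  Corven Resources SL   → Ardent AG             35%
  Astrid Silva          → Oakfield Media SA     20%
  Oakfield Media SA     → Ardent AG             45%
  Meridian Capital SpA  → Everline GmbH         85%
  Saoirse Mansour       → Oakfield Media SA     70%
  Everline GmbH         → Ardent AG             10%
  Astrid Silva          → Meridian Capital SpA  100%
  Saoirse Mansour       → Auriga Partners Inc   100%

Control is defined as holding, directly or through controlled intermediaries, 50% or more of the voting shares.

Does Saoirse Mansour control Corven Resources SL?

Saoirse holds 70% of Oakfield, so Saoirse controls Oakfield.
Saoirse holds 100% of Auriga, so Saoirse controls Auriga.
Saoirse holds 100% of Greywick, so Saoirse controls Greywick.
Neither Saoirse nor any entity Saoirse controls holds any voting interest in Corven.
So Saoirse does not control Corven.

No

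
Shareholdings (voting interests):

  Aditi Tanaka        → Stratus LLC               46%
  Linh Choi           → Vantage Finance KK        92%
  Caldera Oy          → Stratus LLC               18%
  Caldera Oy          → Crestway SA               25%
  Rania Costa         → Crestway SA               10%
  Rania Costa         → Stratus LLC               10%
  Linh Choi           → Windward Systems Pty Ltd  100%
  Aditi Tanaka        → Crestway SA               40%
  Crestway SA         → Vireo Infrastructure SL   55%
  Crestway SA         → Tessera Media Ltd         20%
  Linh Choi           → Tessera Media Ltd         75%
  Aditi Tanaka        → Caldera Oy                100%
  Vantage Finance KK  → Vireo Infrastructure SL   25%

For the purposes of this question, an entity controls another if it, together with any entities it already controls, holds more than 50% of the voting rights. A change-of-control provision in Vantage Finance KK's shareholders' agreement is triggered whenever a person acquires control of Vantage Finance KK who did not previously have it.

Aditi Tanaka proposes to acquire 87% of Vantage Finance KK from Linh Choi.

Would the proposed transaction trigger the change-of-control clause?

Yes

The purchase adds only to Aditi's holdings (Linh's stake shrinks), so Aditi is the only person who could newly come to control Vantage.
Aditi holds 100% of Caldera, so Aditi controls Caldera.
Caldera and Aditi together hold 25% + 40% = 65% of Crestway, so Aditi controls Crestway.
Aditi and Caldera together hold 46% + 18% = 64% of Stratus, so Aditi controls Stratus.
Crestway holds 55% of Vireo, so Aditi controls Vireo.
Neither Aditi nor any entity Aditi controls holds any voting interest in Vantage.
So before the transaction, Aditi does not control Vantage.
After the purchase, Aditi holds 87% of Vantage directly, and Linh's stake falls to 5%.
Aditi holds 87% of Vantage, so Aditi controls Vantage.
Aditi did not control Vantage before and does after, so the clause is triggered.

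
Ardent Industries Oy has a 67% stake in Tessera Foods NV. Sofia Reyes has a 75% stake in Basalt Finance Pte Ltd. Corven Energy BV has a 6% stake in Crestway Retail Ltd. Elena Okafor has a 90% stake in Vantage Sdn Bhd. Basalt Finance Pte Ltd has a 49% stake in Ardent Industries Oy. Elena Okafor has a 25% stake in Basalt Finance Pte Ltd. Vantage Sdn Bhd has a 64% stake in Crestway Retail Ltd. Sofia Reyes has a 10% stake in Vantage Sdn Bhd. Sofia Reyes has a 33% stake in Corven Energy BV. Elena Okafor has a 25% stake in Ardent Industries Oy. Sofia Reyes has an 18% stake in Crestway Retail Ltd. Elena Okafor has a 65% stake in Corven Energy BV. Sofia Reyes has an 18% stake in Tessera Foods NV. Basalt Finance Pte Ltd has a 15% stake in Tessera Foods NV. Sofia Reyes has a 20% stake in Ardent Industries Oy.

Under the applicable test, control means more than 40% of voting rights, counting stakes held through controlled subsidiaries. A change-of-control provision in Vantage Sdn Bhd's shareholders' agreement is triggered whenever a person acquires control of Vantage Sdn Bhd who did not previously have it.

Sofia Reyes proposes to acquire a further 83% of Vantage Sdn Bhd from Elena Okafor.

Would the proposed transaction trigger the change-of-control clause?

The purchase adds only to Sofia's holdings (Elena's stake shrinks), so Sofia is the only person who could newly come to control Vantage.
Sofia holds 75% of Basalt, so Sofia controls Basalt.
Sofia and Basalt together hold 20% + 49% = 69% of Ardent, so Sofia controls Ardent.
Sofia and Basalt and Ardent together hold 18% + 15% + 67% = 100% of Tessera, so Sofia controls Tessera.
In Vantage, Sofia's side holds only 10%, not > 40%.
So before the transaction, Sofia does not control Vantage.
After the purchase, Sofia's direct stake in Vantage rises to 10% + 83% = 93%, and Elena's stake falls to 7%.
Sofia holds 93% of Vantage, so Sofia controls Vantage.
Sofia did not control Vantage before and does after, so the clause is triggered.

Yes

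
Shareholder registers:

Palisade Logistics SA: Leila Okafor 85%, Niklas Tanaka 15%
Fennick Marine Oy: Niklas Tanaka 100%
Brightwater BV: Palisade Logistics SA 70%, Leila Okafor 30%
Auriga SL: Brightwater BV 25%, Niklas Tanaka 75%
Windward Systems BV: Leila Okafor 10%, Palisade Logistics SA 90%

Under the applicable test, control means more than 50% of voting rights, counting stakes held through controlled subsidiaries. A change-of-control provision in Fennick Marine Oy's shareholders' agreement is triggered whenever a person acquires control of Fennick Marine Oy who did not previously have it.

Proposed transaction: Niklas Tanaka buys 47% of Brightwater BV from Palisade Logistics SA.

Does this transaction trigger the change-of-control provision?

The purchase adds only to Niklas's holdings (Palisade's stake shrinks), so Niklas is the only person who could newly come to control Fennick.
Niklas holds 100% of Fennick, so Niklas controls Fennick.
So Niklas already controls Fennick before the transaction.
After the purchase, Niklas holds 47% of Brightwater directly, and Palisade's stake falls to 23%.
Niklas controlled Fennick already, so this is not a new person acquiring control; every other person's position is unchanged or reduced.
No new person acquires control, so the clause is not triggered.

No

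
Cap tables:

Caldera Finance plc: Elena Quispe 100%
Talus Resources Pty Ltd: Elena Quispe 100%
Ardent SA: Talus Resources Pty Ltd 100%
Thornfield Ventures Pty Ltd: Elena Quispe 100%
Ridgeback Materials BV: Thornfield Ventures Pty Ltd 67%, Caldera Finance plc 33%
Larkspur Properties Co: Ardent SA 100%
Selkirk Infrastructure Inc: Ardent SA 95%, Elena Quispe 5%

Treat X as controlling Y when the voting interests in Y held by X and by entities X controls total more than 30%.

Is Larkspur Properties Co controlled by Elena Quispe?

Yes

Elena holds 100% of Talus, so Elena controls Talus.
Talus holds 100% of Ardent, so Elena controls Ardent.
Ardent holds 100% of Larkspur, so Elena controls Larkspur.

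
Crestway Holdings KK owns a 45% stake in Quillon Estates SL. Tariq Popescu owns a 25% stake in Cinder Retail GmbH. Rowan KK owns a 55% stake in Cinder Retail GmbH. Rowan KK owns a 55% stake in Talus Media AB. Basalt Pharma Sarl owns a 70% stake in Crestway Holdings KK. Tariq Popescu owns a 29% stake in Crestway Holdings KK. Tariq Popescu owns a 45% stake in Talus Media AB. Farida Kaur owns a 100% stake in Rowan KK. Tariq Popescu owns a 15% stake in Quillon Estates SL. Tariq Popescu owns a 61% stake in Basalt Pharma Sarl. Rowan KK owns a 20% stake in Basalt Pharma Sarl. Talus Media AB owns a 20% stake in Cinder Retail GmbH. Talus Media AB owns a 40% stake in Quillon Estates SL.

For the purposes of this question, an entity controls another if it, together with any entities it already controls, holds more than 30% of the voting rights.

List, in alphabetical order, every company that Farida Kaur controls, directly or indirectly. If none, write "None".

Cinder Retail GmbH, Quillon Estates SL, Rowan KK, Talus Media AB

Farida holds 100% of Rowan, so Farida controls Rowan.
Rowan holds 55% of Talus, so Farida controls Talus.
Talus and Rowan together hold 20% + 55% = 75% of Cinder, so Farida controls Cinder.
Talus holds 40% of Quillon, so Farida controls Quillon.
No other company's threshold is met.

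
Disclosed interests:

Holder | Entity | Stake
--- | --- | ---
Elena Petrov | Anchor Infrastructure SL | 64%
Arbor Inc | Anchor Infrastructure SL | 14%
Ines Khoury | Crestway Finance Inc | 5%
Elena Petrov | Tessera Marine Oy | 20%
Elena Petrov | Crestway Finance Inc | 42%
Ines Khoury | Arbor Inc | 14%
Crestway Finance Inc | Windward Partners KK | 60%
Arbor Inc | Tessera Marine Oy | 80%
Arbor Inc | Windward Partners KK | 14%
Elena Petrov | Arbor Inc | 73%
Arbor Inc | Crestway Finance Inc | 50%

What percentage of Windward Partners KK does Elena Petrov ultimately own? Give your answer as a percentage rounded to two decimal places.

57.32%

Elena reaches Windward along 3 paths.
Via Arbor → Crestway: 73% × 50% × 60% = 21.9%.
Via Crestway: 42% × 60% = 25.2%.
Via Arbor: 73% × 14% = 10.22%.
Total: 21.9% + 25.2% + 10.22% = 57.32%.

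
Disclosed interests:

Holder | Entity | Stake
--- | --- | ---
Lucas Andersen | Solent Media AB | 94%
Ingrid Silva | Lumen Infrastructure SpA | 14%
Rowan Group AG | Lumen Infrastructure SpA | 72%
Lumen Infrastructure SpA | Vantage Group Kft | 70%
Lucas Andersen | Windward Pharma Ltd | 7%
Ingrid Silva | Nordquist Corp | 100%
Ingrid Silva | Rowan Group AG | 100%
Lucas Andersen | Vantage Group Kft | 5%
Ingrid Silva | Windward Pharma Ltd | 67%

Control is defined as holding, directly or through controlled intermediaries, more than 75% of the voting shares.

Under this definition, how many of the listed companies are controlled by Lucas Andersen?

Lucas holds 94% of Solent, so Lucas controls Solent.
No other company's threshold is met.
Lucas controls 1 company.

1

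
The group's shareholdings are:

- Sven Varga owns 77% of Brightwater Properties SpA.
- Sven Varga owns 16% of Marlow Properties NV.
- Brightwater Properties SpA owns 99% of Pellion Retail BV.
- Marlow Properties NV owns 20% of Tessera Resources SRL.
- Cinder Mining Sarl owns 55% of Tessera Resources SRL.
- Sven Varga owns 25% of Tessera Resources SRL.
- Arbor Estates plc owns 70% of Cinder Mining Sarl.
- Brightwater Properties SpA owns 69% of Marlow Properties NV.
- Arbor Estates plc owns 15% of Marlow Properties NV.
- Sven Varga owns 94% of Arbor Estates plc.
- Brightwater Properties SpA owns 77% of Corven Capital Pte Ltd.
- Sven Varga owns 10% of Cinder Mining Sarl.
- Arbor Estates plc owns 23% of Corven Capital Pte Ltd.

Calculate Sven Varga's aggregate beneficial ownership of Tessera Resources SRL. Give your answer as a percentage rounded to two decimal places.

83.34%

Sven reaches Tessera along 6 paths.
Via Arbor → Cinder: 94% × 70% × 55% = 36.19%.
Via Cinder: 10% × 55% = 5.5%.
Direct stake: 25% = 25%.
Via Arbor → Marlow: 94% × 15% × 20% = 2.82%.
Via Brightwater → Marlow: 77% × 69% × 20% = 10.626%.
Via Marlow: 16% × 20% = 3.2%.
Total: 36.19% + 5.5% + 25% + 2.82% + 10.626% + 3.2% = 83.336%.
Rounded: 83.34%.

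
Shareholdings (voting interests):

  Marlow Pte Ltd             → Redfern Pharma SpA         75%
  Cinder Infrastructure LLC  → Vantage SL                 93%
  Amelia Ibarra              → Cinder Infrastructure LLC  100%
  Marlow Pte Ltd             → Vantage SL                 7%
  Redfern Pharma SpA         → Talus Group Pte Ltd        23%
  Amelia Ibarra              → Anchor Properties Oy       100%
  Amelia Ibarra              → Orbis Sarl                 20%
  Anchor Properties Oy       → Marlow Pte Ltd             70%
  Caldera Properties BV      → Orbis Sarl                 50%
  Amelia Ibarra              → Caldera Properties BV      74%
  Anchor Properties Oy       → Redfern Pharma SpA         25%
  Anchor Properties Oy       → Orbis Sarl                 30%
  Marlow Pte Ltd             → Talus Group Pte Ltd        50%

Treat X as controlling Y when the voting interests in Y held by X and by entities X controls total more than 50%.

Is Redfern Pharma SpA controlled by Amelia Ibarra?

Amelia holds 100% of Anchor, so Amelia controls Anchor.
Anchor holds 70% of Marlow, so Amelia controls Marlow.
Anchor and Marlow together hold 25% + 75% = 100% of Redfern, so Amelia controls Redfern.

Yes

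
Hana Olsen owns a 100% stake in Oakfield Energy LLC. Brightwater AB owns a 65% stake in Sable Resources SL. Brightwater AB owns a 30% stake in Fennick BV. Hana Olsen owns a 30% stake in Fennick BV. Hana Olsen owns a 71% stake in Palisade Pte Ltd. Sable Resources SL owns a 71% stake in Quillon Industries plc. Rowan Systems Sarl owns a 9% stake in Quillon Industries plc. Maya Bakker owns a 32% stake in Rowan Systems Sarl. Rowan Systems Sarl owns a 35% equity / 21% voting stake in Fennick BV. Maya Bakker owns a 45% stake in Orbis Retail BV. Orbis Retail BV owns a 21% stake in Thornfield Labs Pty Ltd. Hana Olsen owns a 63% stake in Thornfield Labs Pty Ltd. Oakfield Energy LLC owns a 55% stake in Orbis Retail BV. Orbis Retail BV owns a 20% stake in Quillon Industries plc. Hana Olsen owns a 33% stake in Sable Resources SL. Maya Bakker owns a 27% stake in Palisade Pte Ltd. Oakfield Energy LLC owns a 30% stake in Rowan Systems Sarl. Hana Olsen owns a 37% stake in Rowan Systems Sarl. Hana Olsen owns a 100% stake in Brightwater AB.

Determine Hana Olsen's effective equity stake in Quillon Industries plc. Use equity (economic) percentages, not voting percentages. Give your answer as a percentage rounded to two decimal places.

86.61%

Hana reaches Quillon along 5 paths.
Via Oakfield → Orbis: 100% × 55% × 20% = 11%.
Via Brightwater → Sable: 100% × 65% × 71% = 46.15%.
Via Sable: 33% × 71% = 23.43%.
Via Rowan: 37% × 9% = 3.33%.
Via Oakfield → Rowan: 100% × 30% × 9% = 2.7%.
Total: 11% + 46.15% + 23.43% + 3.33% + 2.7% = 86.61%.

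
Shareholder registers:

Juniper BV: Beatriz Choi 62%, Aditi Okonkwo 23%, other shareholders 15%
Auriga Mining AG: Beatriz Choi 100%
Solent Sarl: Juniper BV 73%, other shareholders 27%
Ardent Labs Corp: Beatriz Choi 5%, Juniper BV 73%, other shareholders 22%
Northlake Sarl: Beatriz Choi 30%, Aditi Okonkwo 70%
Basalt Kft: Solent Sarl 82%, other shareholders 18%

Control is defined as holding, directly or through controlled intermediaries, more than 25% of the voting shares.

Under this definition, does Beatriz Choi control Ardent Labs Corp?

Yes

Beatriz holds 62% of Juniper, so Beatriz controls Juniper.
Beatriz and Juniper together hold 5% + 73% = 78% of Ardent, so Beatriz controls Ardent.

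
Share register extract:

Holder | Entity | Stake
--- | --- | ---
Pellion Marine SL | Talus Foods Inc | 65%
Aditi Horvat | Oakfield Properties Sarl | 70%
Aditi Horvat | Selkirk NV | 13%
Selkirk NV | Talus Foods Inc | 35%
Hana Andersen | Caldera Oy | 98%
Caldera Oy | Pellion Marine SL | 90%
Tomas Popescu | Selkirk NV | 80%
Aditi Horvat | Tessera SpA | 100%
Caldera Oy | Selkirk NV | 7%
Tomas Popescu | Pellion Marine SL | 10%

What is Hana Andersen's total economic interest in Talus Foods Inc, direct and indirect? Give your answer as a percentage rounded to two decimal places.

Hana reaches Talus along 2 paths.
Via Caldera → Selkirk: 98% × 7% × 35% = 2.401%.
Via Caldera → Pellion: 98% × 90% × 65% = 57.33%.
Total: 2.401% + 57.33% = 59.731%.
Rounded: 59.73%.

59.73%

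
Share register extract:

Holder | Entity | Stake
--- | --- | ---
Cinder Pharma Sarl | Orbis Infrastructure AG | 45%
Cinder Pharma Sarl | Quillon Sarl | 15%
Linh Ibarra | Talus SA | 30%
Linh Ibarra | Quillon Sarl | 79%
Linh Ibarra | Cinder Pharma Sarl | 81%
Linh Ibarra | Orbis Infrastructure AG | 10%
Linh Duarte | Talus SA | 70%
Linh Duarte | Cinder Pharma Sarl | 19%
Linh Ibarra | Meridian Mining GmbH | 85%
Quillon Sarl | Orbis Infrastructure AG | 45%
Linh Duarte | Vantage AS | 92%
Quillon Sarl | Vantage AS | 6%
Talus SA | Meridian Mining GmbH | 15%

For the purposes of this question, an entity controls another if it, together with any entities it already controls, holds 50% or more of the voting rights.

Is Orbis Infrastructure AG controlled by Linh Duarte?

No

Linh Duarte holds 70% of Talus, so Linh Duarte controls Talus.
Linh Duarte holds 92% of Vantage, so Linh Duarte controls Vantage.
Neither Linh Duarte nor any entity Linh Duarte controls holds any voting interest in Orbis.
So Linh Duarte does not control Orbis.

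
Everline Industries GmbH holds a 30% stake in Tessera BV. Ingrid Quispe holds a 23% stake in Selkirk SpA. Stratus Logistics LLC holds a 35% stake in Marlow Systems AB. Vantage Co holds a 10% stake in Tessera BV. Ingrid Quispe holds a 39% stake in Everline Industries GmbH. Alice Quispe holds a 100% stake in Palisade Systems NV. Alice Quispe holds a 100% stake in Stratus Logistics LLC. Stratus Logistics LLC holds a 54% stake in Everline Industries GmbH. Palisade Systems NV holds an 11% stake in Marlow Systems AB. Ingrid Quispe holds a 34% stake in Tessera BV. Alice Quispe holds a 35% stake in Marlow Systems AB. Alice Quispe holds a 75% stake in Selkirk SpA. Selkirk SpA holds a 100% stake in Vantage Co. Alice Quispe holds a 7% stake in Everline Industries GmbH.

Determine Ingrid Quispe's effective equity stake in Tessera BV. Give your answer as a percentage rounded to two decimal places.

48.00%

Ingrid reaches Tessera along 3 paths.
Via Everline: 39% × 30% = 11.7%.
Direct stake: 34% = 34%.
Via Selkirk → Vantage: 23% × 100% × 10% = 2.3%.
Total: 11.7% + 34% + 2.3% = 48%.
Rounded: 48.00%.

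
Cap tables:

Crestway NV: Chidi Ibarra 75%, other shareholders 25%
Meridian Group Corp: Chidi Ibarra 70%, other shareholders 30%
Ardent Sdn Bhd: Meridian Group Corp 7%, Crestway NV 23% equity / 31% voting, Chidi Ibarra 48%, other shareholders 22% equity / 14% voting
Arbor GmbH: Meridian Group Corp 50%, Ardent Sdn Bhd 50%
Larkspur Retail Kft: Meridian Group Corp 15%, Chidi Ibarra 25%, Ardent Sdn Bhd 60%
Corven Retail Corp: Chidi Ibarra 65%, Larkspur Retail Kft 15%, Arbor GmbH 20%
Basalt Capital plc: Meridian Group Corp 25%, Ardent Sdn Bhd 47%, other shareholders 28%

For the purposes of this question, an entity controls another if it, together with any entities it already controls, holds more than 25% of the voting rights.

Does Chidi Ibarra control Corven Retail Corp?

Chidi holds 70% of Meridian, so Chidi controls Meridian.
Chidi holds 75% of Crestway, so Chidi controls Crestway.
Meridian and Crestway and Chidi together hold 7% + 31% + 48% = 86% of Ardent, so Chidi controls Ardent.
Meridian and Ardent together hold 50% + 50% = 100% of Arbor, so Chidi controls Arbor.
Meridian and Chidi and Ardent together hold 15% + 25% + 60% = 100% of Larkspur, so Chidi controls Larkspur.
Chidi and Larkspur and Arbor together hold 65% + 15% + 20% = 100% of Corven, so Chidi controls Corven.

Yes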